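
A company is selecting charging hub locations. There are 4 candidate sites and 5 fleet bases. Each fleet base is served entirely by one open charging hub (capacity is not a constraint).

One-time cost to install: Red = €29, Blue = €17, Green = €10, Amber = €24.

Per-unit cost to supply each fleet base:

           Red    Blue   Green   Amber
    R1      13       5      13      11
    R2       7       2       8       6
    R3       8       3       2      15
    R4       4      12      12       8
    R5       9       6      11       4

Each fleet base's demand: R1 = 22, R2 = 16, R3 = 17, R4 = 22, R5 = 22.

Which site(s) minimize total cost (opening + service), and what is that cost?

For any fixed open set, each fleet base goes to its cheapest open site; total = fixed + service.
{Red, Blue, Green, Amber}: R1→Blue 5·22=110, R2→Blue 2·16=32, R3→Green 2·17=34, R4→Red 4·22=88, R5→Amber 4·22=88. Service 352; fixed 80; total 432.
{Red, Blue, Amber}: R1→Blue 5·22=110, R2→Blue 2·16=32, R3→Blue 3·17=51, R4→Red 4·22=88, R5→Amber 4·22=88. Service 369; fixed 70; total 439.
{Red, Blue, Green}: service 396 + fixed 56 = 452
{Green}: service 954 + fixed 10 = 964
(All 15 nonempty subsets were checked; Red, Blue, Green and Amber is lowest.)

Open Red, Blue, Green and Amber; minimum total cost 432.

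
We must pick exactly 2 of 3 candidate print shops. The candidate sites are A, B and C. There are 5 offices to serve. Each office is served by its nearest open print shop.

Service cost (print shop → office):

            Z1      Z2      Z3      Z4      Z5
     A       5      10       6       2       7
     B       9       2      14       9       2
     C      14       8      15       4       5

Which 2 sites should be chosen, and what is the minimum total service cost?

Choose A and B; total service cost 17.

With exactly 2 open, each office uses its cheapest among the chosen.
{A, B}: Z1→A 5, Z2→B 2, Z3→A 6, Z4→A 2, Z5→B 2. Service cost 17.
{A, C}: service cost 26
{B, C}: service cost 31
Among all 3 size-2 choices, {A, B} is lowest.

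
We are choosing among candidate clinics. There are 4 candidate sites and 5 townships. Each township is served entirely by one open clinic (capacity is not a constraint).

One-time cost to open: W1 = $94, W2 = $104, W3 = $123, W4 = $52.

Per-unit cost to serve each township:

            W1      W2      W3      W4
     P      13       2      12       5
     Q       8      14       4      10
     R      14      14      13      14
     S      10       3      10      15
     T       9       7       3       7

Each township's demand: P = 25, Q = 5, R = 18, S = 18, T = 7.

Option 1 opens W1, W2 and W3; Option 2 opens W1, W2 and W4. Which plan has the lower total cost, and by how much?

Option 2 is cheaper by 5.

Option 1: {W1, W2, W3}: P→W2 2·25=50, Q→W3 4·5=20, R→W3 13·18=234, S→W2 3·18=54, T→W3 3·7=21. Service 379; fixed 321; total 700.
Option 2: {W1, W2, W4}: P→W2 2·25=50, Q→W1 8·5=40, R→W1 14·18=252, S→W2 3·18=54, T→W2 7·7=49. Service 445; fixed 250; total 695.
Difference: |700 − 695| = 5.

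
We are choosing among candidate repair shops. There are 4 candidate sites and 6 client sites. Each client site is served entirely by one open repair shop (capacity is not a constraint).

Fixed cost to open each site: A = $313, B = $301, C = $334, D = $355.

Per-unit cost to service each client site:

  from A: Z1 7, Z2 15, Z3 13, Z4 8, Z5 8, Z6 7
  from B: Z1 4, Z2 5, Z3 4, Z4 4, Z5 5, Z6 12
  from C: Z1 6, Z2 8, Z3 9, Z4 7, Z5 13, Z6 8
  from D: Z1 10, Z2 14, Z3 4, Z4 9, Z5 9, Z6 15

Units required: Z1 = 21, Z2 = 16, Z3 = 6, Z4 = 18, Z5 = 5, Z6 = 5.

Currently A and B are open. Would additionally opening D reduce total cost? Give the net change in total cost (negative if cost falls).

Current service cost with {A, B}: 320.
Adding D: each client site re-picks its cheapest; new service cost 320, saving 0.
Extra fixed cost: 355. Net change = 355 − 0 = 355.
(Totals: 934 → 1289.)

No — net change +355 (cost rises by 355).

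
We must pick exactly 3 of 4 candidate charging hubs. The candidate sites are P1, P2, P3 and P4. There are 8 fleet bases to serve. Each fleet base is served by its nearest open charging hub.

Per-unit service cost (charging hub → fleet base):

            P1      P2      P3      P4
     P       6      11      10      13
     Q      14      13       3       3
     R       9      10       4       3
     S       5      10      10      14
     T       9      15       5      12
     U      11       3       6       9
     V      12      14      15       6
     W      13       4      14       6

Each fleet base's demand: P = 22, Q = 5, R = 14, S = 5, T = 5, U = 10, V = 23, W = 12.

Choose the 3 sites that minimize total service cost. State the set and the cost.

Choose P1, P2 and P4; total service cost 475.

With exactly 3 open, each fleet base uses its cheapest among the chosen.
{P1, P2, P4}: P→P1 6·22=132, Q→P4 3·5=15, R→P4 3·14=42, S→P1 5·5=25, T→P1 9·5=45, U→P2 3·10=30, V→P4 6·23=138, W→P2 4·12=48. Service cost 475.
{P1, P3, P4}: service cost 509
{P2, P3, P4}: service cost 568
Among all 4 size-3 choices, {P1, P2, P4} is lowest.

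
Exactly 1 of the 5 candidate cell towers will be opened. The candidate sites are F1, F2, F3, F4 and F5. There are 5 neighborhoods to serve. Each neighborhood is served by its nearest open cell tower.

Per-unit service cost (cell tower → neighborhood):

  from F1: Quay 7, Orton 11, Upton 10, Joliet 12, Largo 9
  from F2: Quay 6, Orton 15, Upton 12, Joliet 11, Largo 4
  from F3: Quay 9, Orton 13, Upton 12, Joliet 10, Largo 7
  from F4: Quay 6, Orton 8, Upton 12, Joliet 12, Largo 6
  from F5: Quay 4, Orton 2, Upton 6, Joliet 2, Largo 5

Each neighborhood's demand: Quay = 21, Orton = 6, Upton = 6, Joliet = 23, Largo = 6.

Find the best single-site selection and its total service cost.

Choose F5 only; total service cost 208.

With exactly 1 open, each neighborhood uses its cheapest among the chosen.
{F5}: Quay→F5 4·21=84, Orton→F5 2·6=12, Upton→F5 6·6=36, Joliet→F5 2·23=46, Largo→F5 5·6=30. Service cost 208.
{F4}: service cost 558
{F2}: service cost 565
Among all 5 size-1 choices, {F5} is lowest.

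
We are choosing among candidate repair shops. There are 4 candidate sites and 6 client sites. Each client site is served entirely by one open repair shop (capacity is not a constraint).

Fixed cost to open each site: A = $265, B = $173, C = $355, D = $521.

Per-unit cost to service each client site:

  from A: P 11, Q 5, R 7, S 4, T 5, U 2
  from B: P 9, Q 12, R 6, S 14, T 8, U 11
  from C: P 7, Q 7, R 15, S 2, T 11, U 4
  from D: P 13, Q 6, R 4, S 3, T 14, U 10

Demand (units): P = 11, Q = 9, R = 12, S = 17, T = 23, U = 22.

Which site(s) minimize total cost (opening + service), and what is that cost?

Open A only; minimum total cost 742.

For any fixed open set, each client site goes to its cheapest open site; total = fixed + service.
{A}: P→A 11·11=121, Q→A 5·9=45, R→A 7·12=84, S→A 4·17=68, T→A 5·23=115, U→A 2·22=44. Service 477; fixed 265; total 742.
{A, B}: service 443 + fixed 438 = 881
{A, C}: service 399 + fixed 620 = 1019
{A, B, C, D}: P→C 7·11=77, Q→A 5·9=45, R→D 4·12=48, S→C 2·17=34, T→A 5·23=115, U→A 2·22=44. Service 363; fixed 1314; total 1677.
No other subset beats 742.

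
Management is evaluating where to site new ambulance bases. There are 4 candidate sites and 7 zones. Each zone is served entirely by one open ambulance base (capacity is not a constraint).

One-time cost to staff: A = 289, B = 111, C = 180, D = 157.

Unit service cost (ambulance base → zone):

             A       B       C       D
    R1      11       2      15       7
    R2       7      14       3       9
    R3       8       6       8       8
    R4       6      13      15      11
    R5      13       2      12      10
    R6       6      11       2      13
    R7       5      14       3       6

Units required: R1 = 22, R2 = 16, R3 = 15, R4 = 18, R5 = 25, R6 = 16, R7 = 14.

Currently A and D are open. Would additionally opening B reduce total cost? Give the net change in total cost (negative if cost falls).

Current service cost with {A, D}: 910.
Adding B: each zone re-picks its cheapest; new service cost 570, saving 340.
Extra fixed cost: 111. Net change = 111 − 340 = -229.
(Totals: 1356 → 1127.)

Yes — net change −229 (cost falls by 229).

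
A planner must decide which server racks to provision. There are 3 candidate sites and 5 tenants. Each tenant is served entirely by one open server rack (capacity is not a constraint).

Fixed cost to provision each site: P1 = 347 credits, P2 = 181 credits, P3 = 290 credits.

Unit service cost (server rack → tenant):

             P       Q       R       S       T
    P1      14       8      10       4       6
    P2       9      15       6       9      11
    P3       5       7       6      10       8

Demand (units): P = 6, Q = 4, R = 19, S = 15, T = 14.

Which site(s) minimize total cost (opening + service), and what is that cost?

For any fixed open set, each tenant goes to its cheapest open site; total = fixed + service.
{P2}: P→P2 9·6=54, Q→P2 15·4=60, R→P2 6·19=114, S→P2 9·15=135, T→P2 11·14=154. Service 517; fixed 181; total 698.
{P3}: service 434 + fixed 290 = 724
{P1}: service 450 + fixed 347 = 797
{P1, P2, P3}: P→P3 5·6=30, Q→P3 7·4=28, R→P2 6·19=114, S→P1 4·15=60, T→P1 6·14=84. Service 316; fixed 818; total 1134.
No other subset beats 698.

Open P2 only; minimum total cost 698.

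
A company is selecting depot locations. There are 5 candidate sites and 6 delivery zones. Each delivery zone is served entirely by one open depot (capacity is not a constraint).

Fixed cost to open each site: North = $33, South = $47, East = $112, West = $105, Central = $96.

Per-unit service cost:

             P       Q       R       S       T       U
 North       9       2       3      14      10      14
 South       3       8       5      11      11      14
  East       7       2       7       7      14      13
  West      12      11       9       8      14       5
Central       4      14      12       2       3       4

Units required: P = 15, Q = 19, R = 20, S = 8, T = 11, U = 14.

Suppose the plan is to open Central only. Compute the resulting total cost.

Total cost: 767

Each delivery zone is assigned to its cheapest site among the open ones.
{Central}: P→Central 4·15=60, Q→Central 14·19=266, R→Central 12·20=240, S→Central 2·8=16, T→Central 3·11=33, U→Central 4·14=56. Service 671; fixed 96; total 767.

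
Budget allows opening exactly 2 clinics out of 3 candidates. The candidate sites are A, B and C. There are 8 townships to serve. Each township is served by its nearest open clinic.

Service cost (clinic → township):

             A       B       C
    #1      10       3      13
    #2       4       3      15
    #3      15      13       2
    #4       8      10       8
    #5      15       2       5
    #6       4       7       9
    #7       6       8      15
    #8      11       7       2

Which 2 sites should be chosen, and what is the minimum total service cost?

With exactly 2 open, each township uses its cheapest among the chosen.
{B, C}: #1→B 3, #2→B 3, #3→C 2, #4→C 8, #5→B 2, #6→B 7, #7→B 8, #8→C 2. Service cost 35.
{A, C}: service cost 41
{A, B}: service cost 46
Among all 3 size-2 choices, {B, C} is lowest.

Choose B and C; total service cost 35.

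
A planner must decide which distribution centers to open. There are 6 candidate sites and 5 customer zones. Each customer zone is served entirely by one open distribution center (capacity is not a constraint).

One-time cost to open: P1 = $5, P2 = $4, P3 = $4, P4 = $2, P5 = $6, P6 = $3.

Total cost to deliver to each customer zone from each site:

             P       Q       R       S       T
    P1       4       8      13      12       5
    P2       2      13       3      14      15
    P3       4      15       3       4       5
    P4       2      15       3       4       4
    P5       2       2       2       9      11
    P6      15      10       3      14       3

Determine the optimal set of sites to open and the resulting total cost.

For any fixed open set, each customer zone goes to its cheapest open site; total = fixed + service.
{P4, P5}: P→P4 2, Q→P5 2, R→P5 2, S→P4 4, T→P4 4. Service 14; fixed 8; total 22.
{P4, P5, P6}: service 13 + fixed 11 = 24
{P3, P5}: service 15 + fixed 10 = 25
{P1, P2, P3, P4, P5, P6}: P→P2 2, Q→P5 2, R→P5 2, S→P3 4, T→P6 3. Service 13; fixed 24; total 37.
No other subset beats 22.

Open P4 and P5; minimum total cost 22.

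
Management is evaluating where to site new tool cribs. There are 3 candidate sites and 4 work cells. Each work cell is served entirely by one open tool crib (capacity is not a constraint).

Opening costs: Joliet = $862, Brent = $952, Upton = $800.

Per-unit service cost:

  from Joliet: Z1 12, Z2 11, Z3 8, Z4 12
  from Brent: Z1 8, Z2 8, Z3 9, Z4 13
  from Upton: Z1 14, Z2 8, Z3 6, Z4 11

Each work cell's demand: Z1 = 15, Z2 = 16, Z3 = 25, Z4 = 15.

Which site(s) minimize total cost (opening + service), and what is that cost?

For any fixed open set, each work cell goes to its cheapest open site; total = fixed + service.
{Upton}: Z1→Upton 14·15=210, Z2→Upton 8·16=128, Z3→Upton 6·25=150, Z4→Upton 11·15=165. Service 653; fixed 800; total 1453.
{Joliet}: service 736 + fixed 862 = 1598
{Brent}: service 668 + fixed 952 = 1620
{Joliet, Brent, Upton}: service 563 + fixed 2614 = 3177
No other subset beats 1453.

Open Upton only; minimum total cost 1453.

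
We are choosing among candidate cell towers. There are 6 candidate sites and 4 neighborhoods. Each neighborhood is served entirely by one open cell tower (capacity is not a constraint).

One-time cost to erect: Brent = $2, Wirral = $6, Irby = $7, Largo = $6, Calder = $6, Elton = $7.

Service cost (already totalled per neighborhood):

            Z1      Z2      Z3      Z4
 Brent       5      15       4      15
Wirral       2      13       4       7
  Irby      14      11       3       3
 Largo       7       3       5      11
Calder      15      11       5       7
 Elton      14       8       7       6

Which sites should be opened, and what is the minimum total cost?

Open Wirral and Largo; minimum total cost 28.

For any fixed open set, each neighborhood goes to its cheapest open site; total = fixed + service.
{Wirral, Largo}: Z1→Wirral 2, Z2→Largo 3, Z3→Wirral 4, Z4→Wirral 7. Service 16; fixed 12; total 28.
{Brent, Irby, Largo}: service 14 + fixed 15 = 29
{Irby, Largo}: service 16 + fixed 13 = 29
{Brent, Wirral, Irby, Largo, Calder, Elton}: service 11 + fixed 34 = 45
No other subset beats 28.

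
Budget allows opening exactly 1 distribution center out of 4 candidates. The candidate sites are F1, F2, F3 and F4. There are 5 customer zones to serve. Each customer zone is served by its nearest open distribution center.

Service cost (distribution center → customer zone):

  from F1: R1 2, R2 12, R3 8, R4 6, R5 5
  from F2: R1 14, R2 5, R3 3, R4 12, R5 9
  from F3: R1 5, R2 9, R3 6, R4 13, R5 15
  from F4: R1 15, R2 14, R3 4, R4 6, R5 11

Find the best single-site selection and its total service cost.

With exactly 1 open, each customer zone uses its cheapest among the chosen.
{F1}: R1→F1 2, R2→F1 12, R3→F1 8, R4→F1 6, R5→F1 5. Service cost 33.
{F2}: service cost 43
{F3}: service cost 48
Among all 4 size-1 choices, {F1} is lowest.

Choose F1 only; total service cost 33.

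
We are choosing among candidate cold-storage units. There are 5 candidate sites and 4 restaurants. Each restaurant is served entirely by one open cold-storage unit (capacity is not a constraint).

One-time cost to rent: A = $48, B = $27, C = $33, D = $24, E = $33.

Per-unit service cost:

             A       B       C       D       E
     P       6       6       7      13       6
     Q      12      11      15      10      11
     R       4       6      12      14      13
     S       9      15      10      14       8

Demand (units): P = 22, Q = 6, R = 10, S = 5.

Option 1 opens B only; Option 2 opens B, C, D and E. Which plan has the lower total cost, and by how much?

Option 1: {B}: P→B 6·22=132, Q→B 11·6=66, R→B 6·10=60, S→B 15·5=75. Service 333; fixed 27; total 360.
Option 2: {B, C, D, E}: P→B 6·22=132, Q→D 10·6=60, R→B 6·10=60, S→E 8·5=40. Service 292; fixed 117; total 409.
Difference: |360 − 409| = 49.

Option 1 is cheaper by 49.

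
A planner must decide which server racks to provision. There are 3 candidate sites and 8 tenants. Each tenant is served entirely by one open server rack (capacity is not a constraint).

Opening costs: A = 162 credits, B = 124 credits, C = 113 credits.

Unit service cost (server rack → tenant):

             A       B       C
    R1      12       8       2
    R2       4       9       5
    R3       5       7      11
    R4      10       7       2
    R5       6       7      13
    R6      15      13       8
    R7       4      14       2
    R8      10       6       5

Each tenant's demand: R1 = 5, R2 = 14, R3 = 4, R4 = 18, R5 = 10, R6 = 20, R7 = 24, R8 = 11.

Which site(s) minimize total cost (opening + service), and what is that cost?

For any fixed open set, each tenant goes to its cheapest open site; total = fixed + service.
{C}: R1→C 2·5=10, R2→C 5·14=70, R3→C 11·4=44, R4→C 2·18=36, R5→C 13·10=130, R6→C 8·20=160, R7→C 2·24=48, R8→C 5·11=55. Service 553; fixed 113; total 666.
{B, C}: service 477 + fixed 237 = 714
{A, C}: R1→C 2·5=10, R2→A 4·14=56, R3→A 5·4=20, R4→C 2·18=36, R5→A 6·10=60, R6→C 8·20=160, R7→C 2·24=48, R8→C 5·11=55. Service 445; fixed 275; total 720.
{A, B, C}: service 445 + fixed 399 = 844
No other subset beats 666.

Open C only; minimum total cost 666.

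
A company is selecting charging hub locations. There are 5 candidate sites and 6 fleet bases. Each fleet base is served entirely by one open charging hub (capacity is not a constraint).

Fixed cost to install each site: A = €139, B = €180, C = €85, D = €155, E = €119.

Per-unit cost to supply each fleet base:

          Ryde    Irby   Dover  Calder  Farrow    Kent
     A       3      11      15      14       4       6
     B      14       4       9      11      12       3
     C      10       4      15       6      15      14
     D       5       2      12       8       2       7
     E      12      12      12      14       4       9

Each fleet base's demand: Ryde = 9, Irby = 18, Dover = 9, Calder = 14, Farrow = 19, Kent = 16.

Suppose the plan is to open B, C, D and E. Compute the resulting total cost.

Total cost: 871

Each fleet base is assigned to its cheapest site among the open ones.
{B, C, D, E}: Ryde→D 5·9=45, Irby→D 2·18=36, Dover→B 9·9=81, Calder→C 6·14=84, Farrow→D 2·19=38, Kent→B 3·16=48. Service 332; fixed 539; total 871.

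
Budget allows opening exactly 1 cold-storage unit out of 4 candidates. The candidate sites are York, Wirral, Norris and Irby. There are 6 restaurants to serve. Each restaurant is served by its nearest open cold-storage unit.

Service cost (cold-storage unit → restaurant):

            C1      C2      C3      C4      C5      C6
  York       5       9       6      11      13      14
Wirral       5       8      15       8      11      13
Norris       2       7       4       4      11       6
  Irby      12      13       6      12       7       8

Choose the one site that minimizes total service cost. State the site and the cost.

With exactly 1 open, each restaurant uses its cheapest among the chosen.
{Norris}: C1→Norris 2, C2→Norris 7, C3→Norris 4, C4→Norris 4, C5→Norris 11, C6→Norris 6. Service cost 34.
{York}: service cost 58
{Irby}: service cost 58
Among all 4 size-1 choices, {Norris} is lowest.

Choose Norris only; total service cost 34.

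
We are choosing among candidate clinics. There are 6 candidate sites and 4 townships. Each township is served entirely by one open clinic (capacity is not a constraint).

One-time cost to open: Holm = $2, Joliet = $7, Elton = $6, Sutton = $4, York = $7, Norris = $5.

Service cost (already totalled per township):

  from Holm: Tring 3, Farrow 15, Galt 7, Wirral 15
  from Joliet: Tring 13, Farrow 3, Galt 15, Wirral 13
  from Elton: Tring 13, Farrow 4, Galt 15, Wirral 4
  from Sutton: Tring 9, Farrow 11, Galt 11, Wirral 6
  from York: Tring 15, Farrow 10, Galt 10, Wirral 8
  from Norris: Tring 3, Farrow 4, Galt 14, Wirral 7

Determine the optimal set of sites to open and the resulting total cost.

Open Holm and Elton; minimum total cost 26.

For any fixed open set, each township goes to its cheapest open site; total = fixed + service.
{Holm, Elton}: Tring→Holm 3, Farrow→Elton 4, Galt→Holm 7, Wirral→Elton 4. Service 18; fixed 8; total 26.
{Holm, Norris}: service 21 + fixed 7 = 28
{Holm, Elton, Sutton}: service 18 + fixed 12 = 30
{Holm, Joliet, Elton, Sutton, York, Norris}: service 17 + fixed 31 = 48
No other subset beats 26.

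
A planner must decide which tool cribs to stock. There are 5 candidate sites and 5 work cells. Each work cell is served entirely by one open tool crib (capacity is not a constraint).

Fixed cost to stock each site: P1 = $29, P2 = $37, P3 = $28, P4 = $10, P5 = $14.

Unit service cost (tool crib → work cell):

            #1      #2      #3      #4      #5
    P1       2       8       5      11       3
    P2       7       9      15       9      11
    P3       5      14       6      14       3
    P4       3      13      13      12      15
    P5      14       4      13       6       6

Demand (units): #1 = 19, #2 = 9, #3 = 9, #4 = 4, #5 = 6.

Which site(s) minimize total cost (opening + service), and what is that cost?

For any fixed open set, each work cell goes to its cheapest open site; total = fixed + service.
{P1, P5}: #1→P1 2·19=38, #2→P5 4·9=36, #3→P1 5·9=45, #4→P5 6·4=24, #5→P1 3·6=18. Service 161; fixed 43; total 204.
{P1, P4, P5}: service 161 + fixed 53 = 214
{P1, P3, P5}: #1→P1 2·19=38, #2→P5 4·9=36, #3→P1 5·9=45, #4→P5 6·4=24, #5→P1 3·6=18. Service 161; fixed 71; total 232.
{P1, P2, P3, P4, P5}: #1→P1 2·19=38, #2→P5 4·9=36, #3→P1 5·9=45, #4→P5 6·4=24, #5→P1 3·6=18. Service 161; fixed 118; total 279.
No other subset beats 204.

Open P1 and P5; minimum total cost 204.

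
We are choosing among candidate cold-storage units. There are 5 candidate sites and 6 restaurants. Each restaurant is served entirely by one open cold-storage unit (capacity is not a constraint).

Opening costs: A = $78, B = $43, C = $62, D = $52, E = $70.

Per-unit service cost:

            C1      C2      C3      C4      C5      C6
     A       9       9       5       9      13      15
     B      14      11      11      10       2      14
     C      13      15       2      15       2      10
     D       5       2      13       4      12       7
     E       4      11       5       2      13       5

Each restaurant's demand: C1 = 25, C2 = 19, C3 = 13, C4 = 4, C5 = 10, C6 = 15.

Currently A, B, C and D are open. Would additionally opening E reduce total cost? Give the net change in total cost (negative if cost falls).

Current service cost with {A, B, C, D}: 330.
Adding E: each restaurant re-picks its cheapest; new service cost 267, saving 63.
Extra fixed cost: 70. Net change = 70 − 63 = 7.
(Totals: 565 → 572.)

No — net change +7 (cost rises by 7).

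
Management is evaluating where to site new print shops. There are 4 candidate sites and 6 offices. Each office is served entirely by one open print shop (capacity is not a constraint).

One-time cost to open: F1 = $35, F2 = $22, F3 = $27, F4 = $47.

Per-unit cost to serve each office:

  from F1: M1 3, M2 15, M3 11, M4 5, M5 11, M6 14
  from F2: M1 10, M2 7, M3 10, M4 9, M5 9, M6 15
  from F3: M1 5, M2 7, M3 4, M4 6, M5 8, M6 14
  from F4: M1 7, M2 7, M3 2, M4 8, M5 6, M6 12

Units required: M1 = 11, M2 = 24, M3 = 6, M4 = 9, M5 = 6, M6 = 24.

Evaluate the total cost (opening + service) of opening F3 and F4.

Total cost: 687

Each office is assigned to its cheapest site among the open ones.
{F3, F4}: M1→F3 5·11=55, M2→F3 7·24=168, M3→F4 2·6=12, M4→F3 6·9=54, M5→F4 6·6=36, M6→F4 12·24=288. Service 613; fixed 74; total 687.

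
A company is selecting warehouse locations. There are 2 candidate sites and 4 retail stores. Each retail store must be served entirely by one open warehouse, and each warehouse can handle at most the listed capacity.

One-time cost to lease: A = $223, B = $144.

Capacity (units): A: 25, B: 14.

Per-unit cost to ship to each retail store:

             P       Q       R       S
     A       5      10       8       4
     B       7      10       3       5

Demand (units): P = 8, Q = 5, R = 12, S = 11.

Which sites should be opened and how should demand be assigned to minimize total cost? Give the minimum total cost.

Minimum total cost: 537

Open {A, B}: P→A 5·8=40, Q→A 10·5=50, R→B 3·12=36, S→A 4·11=44.
Loads: A carries 24/25, B carries 12/14. Service 170; fixed 367; total 537.
Next best feasible plan costs 608.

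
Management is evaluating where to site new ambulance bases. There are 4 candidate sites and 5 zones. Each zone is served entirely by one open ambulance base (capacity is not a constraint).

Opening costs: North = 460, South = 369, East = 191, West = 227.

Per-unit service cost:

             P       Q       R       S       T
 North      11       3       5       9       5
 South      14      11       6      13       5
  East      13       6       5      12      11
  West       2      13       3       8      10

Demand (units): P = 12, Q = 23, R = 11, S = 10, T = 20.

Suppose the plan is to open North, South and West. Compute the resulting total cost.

Each zone is assigned to its cheapest site among the open ones.
{North, South, West}: P→West 2·12=24, Q→North 3·23=69, R→West 3·11=33, S→West 8·10=80, T→North 5·20=100. Service 306; fixed 1056; total 1362.

Total cost: 1362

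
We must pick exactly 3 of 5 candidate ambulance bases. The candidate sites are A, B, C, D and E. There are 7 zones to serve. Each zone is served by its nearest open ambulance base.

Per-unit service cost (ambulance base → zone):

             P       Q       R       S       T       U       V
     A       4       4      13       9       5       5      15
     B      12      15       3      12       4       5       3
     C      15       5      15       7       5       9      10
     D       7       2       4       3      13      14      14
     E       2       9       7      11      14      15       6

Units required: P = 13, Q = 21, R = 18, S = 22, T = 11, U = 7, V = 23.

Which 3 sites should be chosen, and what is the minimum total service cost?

Choose B, D and E; total service cost 336.

With exactly 3 open, each zone uses its cheapest among the chosen.
{B, D, E}: P→E 2·13=26, Q→D 2·21=42, R→B 3·18=54, S→D 3·22=66, T→B 4·11=44, U→B 5·7=35, V→B 3·23=69. Service cost 336.
{A, B, D}: service cost 362
{B, C, D}: service cost 401
Among all 10 size-3 choices, {B, D, E} is lowest.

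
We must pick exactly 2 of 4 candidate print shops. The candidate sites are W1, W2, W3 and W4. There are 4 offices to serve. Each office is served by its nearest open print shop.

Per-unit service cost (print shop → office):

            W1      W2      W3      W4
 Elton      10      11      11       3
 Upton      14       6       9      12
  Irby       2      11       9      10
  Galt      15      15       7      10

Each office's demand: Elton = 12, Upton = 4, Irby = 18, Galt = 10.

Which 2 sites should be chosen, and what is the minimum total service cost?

Choose W1 and W4; total service cost 220.

With exactly 2 open, each office uses its cheapest among the chosen.
{W1, W4}: Elton→W4 3·12=36, Upton→W4 12·4=48, Irby→W1 2·18=36, Galt→W4 10·10=100. Service cost 220.
{W1, W3}: service cost 262
{W3, W4}: service cost 304
Among all 6 size-2 choices, {W1, W4} is lowest.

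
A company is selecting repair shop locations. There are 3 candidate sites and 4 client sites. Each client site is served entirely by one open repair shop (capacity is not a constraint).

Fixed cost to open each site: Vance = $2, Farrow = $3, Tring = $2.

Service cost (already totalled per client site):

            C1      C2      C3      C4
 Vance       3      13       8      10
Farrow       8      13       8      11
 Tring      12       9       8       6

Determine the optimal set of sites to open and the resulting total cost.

Open Vance and Tring; minimum total cost 30.

For any fixed open set, each client site goes to its cheapest open site; total = fixed + service.
{Vance, Tring}: C1→Vance 3, C2→Tring 9, C3→Vance 8, C4→Tring 6. Service 26; fixed 4; total 30.
{Vance, Farrow, Tring}: service 26 + fixed 7 = 33
{Vance}: C1→Vance 3, C2→Vance 13, C3→Vance 8, C4→Vance 10. Service 34; fixed 2; total 36.
No other subset beats 30.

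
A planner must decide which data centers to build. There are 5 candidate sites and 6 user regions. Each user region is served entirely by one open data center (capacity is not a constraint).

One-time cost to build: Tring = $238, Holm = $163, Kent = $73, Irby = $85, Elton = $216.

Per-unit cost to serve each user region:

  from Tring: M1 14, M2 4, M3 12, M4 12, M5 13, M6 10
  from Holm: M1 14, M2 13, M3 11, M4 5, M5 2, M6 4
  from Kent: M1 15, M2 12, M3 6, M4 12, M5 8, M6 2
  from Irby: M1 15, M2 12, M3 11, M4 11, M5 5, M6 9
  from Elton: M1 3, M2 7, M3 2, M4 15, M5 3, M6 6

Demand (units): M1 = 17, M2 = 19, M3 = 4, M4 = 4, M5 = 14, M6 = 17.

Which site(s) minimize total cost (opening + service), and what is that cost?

Open Kent and Elton; minimum total cost 605.

For any fixed open set, each user region goes to its cheapest open site; total = fixed + service.
{Kent, Elton}: M1→Elton 3·17=51, M2→Elton 7·19=133, M3→Elton 2·4=8, M4→Kent 12·4=48, M5→Elton 3·14=42, M6→Kent 2·17=34. Service 316; fixed 289; total 605.
{Elton}: service 396 + fixed 216 = 612
{Irby, Elton}: M1→Elton 3·17=51, M2→Elton 7·19=133, M3→Elton 2·4=8, M4→Irby 11·4=44, M5→Elton 3·14=42, M6→Elton 6·17=102. Service 380; fixed 301; total 681.
{Tring, Holm, Kent, Irby, Elton}: M1→Elton 3·17=51, M2→Tring 4·19=76, M3→Elton 2·4=8, M4→Holm 5·4=20, M5→Holm 2·14=28, M6→Kent 2·17=34. Service 217; fixed 775; total 992.
No other subset beats 605.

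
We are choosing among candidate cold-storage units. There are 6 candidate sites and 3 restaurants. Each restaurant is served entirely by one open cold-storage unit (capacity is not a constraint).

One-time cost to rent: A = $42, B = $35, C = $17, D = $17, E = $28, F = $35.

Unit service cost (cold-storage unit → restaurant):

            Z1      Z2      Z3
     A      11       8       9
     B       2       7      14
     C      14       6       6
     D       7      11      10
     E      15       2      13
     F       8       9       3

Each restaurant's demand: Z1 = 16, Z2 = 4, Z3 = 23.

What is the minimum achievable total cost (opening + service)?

For any fixed open set, each restaurant goes to its cheapest open site; total = fixed + service.
{B, F}: Z1→B 2·16=32, Z2→B 7·4=28, Z3→F 3·23=69. Service 129; fixed 70; total 199.
{B, E, F}: service 109 + fixed 98 = 207
{B, C, F}: service 125 + fixed 87 = 212
{A, B, C, D, E, F}: service 109 + fixed 174 = 283
No other subset beats 199.

Minimum total cost: 199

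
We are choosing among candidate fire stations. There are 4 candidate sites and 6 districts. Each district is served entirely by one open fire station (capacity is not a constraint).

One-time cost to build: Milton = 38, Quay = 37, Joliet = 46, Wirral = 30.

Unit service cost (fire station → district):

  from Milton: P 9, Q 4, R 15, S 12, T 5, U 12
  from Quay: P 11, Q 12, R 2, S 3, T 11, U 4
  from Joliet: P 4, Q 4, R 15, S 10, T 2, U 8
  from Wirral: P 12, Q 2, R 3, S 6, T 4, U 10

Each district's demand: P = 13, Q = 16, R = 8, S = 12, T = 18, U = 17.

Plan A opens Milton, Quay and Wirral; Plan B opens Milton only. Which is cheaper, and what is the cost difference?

Plan A is cheaper by 331.

Plan A: {Milton, Quay, Wirral}: P→Milton 9·13=117, Q→Wirral 2·16=32, R→Quay 2·8=16, S→Quay 3·12=36, T→Wirral 4·18=72, U→Quay 4·17=68. Service 341; fixed 105; total 446.
Plan B: {Milton}: P→Milton 9·13=117, Q→Milton 4·16=64, R→Milton 15·8=120, S→Milton 12·12=144, T→Milton 5·18=90, U→Milton 12·17=204. Service 739; fixed 38; total 777.
Difference: |446 − 777| = 331.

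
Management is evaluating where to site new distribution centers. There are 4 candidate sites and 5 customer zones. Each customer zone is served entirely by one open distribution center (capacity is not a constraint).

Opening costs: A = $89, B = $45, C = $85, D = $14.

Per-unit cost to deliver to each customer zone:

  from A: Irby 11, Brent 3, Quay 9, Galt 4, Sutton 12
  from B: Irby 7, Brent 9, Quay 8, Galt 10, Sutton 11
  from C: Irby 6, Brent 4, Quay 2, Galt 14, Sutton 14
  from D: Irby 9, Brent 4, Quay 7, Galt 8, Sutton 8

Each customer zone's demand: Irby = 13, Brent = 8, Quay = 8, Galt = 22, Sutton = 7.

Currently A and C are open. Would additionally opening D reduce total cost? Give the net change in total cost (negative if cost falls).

Current service cost with {A, C}: 290.
Adding D: each customer zone re-picks its cheapest; new service cost 262, saving 28.
Extra fixed cost: 14. Net change = 14 − 28 = -14.
(Totals: 464 → 450.)

Yes — net change −14 (cost falls by 14).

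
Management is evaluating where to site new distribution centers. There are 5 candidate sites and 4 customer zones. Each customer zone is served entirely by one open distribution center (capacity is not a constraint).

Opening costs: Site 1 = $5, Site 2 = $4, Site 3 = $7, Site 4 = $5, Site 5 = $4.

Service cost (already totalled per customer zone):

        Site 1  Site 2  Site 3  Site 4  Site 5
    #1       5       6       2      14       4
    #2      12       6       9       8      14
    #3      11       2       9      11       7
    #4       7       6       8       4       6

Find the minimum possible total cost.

For any fixed open set, each customer zone goes to its cheapest open site; total = fixed + service.
{Site 2}: #1→Site 2 6, #2→Site 2 6, #3→Site 2 2, #4→Site 2 6. Service 20; fixed 4; total 24.
{Site 2, Site 5}: service 18 + fixed 8 = 26
{Site 2, Site 3}: #1→Site 3 2, #2→Site 2 6, #3→Site 2 2, #4→Site 2 6. Service 16; fixed 11; total 27.
{Site 1, Site 2, Site 3, Site 4, Site 5}: service 14 + fixed 25 = 39
No other subset beats 24.

Minimum total cost: 24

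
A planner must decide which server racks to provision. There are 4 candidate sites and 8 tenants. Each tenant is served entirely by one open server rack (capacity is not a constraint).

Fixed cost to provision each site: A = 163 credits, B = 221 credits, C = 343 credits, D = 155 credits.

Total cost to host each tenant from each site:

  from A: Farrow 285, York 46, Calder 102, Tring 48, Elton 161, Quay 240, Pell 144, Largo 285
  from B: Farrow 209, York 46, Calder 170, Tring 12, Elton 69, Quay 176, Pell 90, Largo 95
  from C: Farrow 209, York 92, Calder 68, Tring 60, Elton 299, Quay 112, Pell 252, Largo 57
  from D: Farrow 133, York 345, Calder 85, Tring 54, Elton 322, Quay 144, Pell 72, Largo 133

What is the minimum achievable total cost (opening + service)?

For any fixed open set, each tenant goes to its cheapest open site; total = fixed + service.
{B, D}: Farrow→D 133, York→B 46, Calder→D 85, Tring→B 12, Elton→B 69, Quay→D 144, Pell→D 72, Largo→B 95. Service 656; fixed 376; total 1032.
{B}: Farrow→B 209, York→B 46, Calder→B 170, Tring→B 12, Elton→B 69, Quay→B 176, Pell→B 90, Largo→B 95. Service 867; fixed 221; total 1088.
{A, D}: Farrow→D 133, York→A 46, Calder→D 85, Tring→A 48, Elton→A 161, Quay→D 144, Pell→D 72, Largo→D 133. Service 822; fixed 318; total 1140.
{A, B, C, D}: service 569 + fixed 882 = 1451
No other subset beats 1032.

Minimum total cost: 1032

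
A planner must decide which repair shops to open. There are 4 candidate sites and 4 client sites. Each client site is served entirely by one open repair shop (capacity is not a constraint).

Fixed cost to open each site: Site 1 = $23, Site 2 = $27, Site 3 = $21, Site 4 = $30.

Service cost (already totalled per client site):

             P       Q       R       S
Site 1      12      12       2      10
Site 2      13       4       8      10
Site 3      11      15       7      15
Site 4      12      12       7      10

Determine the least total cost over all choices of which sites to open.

Minimum total cost: 59

For any fixed open set, each client site goes to its cheapest open site; total = fixed + service.
{Site 1}: P→Site 1 12, Q→Site 1 12, R→Site 1 2, S→Site 1 10. Service 36; fixed 23; total 59.
{Site 2}: service 35 + fixed 27 = 62
{Site 3}: service 48 + fixed 21 = 69
{Site 1, Site 2, Site 3, Site 4}: P→Site 3 11, Q→Site 2 4, R→Site 1 2, S→Site 1 10. Service 27; fixed 101; total 128.
(All 15 nonempty subsets were checked; Site 1 only is lowest.)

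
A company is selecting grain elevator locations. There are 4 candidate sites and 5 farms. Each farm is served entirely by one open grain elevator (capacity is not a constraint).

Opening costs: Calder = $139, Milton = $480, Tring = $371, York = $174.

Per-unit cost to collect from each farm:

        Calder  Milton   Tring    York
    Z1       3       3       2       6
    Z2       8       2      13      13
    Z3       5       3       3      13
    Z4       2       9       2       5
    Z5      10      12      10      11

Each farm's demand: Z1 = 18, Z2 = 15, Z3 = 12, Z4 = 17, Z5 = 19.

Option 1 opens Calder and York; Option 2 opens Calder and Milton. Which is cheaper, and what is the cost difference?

Option 1 is cheaper by 192.

Option 1: {Calder, York}: Z1→Calder 3·18=54, Z2→Calder 8·15=120, Z3→Calder 5·12=60, Z4→Calder 2·17=34, Z5→Calder 10·19=190. Service 458; fixed 313; total 771.
Option 2: {Calder, Milton}: Z1→Calder 3·18=54, Z2→Milton 2·15=30, Z3→Milton 3·12=36, Z4→Calder 2·17=34, Z5→Calder 10·19=190. Service 344; fixed 619; total 963.
Difference: |771 − 963| = 192.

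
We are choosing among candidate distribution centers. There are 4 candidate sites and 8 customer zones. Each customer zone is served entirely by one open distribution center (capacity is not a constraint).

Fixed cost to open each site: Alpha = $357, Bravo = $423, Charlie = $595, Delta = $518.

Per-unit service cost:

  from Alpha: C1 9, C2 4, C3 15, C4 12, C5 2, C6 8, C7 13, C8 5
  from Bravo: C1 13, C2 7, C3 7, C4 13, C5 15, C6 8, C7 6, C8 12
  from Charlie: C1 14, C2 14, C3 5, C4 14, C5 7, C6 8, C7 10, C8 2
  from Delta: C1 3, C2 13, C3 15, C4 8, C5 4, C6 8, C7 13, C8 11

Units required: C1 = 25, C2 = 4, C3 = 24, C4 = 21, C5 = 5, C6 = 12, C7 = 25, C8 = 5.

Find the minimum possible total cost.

For any fixed open set, each customer zone goes to its cheapest open site; total = fixed + service.
{Bravo}: C1→Bravo 13·25=325, C2→Bravo 7·4=28, C3→Bravo 7·24=168, C4→Bravo 13·21=273, C5→Bravo 15·5=75, C6→Bravo 8·12=96, C7→Bravo 6·25=150, C8→Bravo 12·5=60. Service 1175; fixed 423; total 1598.
{Alpha}: C1→Alpha 9·25=225, C2→Alpha 4·4=16, C3→Alpha 15·24=360, C4→Alpha 12·21=252, C5→Alpha 2·5=10, C6→Alpha 8·12=96, C7→Alpha 13·25=325, C8→Alpha 5·5=25. Service 1309; fixed 357; total 1666.
{Delta}: service 1151 + fixed 518 = 1669
{Alpha, Bravo, Charlie, Delta}: service 645 + fixed 1893 = 2538
No other subset beats 1598.

Minimum total cost: 1598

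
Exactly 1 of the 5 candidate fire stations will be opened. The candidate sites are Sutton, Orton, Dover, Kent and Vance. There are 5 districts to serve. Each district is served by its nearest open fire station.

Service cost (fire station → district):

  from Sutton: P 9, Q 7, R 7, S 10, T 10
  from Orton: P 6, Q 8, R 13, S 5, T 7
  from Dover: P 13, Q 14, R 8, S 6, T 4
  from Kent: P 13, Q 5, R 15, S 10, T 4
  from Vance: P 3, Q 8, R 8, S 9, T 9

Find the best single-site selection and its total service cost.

With exactly 1 open, each district uses its cheapest among the chosen.
{Vance}: P→Vance 3, Q→Vance 8, R→Vance 8, S→Vance 9, T→Vance 9. Service cost 37.
{Orton}: service cost 39
{Sutton}: service cost 43
Among all 5 size-1 choices, {Vance} is lowest.

Choose Vance only; total service cost 37.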